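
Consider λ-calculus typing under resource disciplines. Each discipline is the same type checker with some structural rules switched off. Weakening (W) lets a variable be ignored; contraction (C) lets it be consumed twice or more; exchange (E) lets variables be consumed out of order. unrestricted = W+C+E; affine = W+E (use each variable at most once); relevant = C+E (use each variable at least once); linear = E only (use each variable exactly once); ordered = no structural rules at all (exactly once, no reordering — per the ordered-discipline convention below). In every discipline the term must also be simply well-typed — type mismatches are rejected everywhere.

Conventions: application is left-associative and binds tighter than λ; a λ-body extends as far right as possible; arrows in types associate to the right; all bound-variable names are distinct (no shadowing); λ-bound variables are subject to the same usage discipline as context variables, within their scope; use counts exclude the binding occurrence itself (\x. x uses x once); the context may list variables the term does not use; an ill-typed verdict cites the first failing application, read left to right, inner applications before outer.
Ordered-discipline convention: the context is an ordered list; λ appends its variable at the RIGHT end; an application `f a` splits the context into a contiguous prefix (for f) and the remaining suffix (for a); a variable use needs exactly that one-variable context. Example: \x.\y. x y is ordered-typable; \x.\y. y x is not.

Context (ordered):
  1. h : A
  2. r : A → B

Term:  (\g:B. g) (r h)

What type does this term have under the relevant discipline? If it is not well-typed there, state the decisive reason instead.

term : B
usage: h=1; r=1; g (bound)=1
uses in reading order: g, r, h
typing: well-typed at B
all disciplines: ordered ✗ | linear ✓ | affine ✓ | relevant ✓ | unrestricted ✓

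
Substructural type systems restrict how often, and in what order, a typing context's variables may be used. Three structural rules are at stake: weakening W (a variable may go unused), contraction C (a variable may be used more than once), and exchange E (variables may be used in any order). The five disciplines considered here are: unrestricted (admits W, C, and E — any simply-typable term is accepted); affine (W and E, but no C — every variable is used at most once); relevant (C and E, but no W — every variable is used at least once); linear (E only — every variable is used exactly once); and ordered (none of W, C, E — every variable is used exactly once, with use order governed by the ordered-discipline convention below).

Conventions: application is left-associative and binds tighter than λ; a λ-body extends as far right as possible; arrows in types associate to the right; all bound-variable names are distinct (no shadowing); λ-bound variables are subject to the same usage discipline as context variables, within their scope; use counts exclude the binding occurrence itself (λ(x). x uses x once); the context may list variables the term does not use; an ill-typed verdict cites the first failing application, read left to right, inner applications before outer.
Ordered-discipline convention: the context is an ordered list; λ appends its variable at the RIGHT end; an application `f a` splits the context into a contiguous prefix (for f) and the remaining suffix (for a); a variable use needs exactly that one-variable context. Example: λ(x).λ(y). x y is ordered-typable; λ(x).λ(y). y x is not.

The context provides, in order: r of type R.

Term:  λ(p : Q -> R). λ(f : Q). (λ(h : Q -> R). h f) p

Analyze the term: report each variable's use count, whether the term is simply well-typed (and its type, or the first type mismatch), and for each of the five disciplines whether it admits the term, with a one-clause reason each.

usage: r=0, p (λ-bound)=1, f (λ-bound)=1, h (λ-bound)=1
use order (left to right): h, f, p
typing: well-typed at (Q -> R) -> Q -> R
ordered: ✗, r never used (weakening)
linear: ✗, r never used (weakening)
affine: ✓, no duplicate uses among r, p, f, h
relevant: ✗, r never used (weakening)
unrestricted: ✓, simply typable at (Q -> R) -> Q -> R; W, C, E all held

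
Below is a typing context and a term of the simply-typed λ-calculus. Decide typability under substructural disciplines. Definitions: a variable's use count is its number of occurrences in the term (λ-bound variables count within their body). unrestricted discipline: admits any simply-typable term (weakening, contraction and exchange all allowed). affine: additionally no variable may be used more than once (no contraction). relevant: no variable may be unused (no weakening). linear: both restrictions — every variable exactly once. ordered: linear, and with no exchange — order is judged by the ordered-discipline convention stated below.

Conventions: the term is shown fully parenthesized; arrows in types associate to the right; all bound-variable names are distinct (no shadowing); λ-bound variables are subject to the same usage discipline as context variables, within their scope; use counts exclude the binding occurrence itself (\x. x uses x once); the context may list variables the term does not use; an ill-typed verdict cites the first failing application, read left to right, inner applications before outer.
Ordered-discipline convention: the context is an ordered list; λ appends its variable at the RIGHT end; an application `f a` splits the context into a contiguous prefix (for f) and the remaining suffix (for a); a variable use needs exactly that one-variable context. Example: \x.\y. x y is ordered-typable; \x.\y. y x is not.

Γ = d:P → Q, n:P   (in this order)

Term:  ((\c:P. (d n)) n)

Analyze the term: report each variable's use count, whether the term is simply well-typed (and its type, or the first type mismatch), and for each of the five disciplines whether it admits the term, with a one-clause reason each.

usage: d ×1, n ×2, c [bound] ×0
use order (left to right): d, n, n
typing: well-typed — term : Q
ordered ✗ (needs contraction — n ×2; unused: c — weakening required)
linear ✗ (needs contraction — n ×2; unused: c — weakening required)
affine ✗ (needs contraction — n ×2)
relevant ✗ (unused: c — weakening required)
unrestricted ✓ (typability at Q is all that's needed)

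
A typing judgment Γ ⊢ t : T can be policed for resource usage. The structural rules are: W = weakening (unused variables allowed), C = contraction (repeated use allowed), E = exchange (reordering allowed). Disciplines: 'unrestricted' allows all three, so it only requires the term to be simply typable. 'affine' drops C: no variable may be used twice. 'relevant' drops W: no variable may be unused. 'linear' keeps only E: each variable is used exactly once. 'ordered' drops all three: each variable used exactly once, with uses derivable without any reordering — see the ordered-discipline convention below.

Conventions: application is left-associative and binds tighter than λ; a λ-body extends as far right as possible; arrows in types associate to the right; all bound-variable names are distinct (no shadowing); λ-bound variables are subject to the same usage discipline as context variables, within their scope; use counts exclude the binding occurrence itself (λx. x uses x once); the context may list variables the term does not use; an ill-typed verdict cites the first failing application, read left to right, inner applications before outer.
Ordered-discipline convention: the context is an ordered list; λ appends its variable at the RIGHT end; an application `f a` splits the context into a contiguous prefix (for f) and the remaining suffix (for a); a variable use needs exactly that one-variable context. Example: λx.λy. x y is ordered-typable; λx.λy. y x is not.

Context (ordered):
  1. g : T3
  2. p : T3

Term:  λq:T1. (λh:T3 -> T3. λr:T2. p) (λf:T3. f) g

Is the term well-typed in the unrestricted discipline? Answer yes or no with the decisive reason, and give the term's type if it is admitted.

no — fails simple typing
variable uses: g: 1; p: 1; q [bound]: 0; h [bound]: 0; r [bound]: 0; f [bound]: 1
uses in reading order: p, f, g
typing: ill-typed: an argument T3 mismatches the expected T2
all disciplines: ordered ✗; linear ✗; affine ✗; relevant ✗; unrestricted ✗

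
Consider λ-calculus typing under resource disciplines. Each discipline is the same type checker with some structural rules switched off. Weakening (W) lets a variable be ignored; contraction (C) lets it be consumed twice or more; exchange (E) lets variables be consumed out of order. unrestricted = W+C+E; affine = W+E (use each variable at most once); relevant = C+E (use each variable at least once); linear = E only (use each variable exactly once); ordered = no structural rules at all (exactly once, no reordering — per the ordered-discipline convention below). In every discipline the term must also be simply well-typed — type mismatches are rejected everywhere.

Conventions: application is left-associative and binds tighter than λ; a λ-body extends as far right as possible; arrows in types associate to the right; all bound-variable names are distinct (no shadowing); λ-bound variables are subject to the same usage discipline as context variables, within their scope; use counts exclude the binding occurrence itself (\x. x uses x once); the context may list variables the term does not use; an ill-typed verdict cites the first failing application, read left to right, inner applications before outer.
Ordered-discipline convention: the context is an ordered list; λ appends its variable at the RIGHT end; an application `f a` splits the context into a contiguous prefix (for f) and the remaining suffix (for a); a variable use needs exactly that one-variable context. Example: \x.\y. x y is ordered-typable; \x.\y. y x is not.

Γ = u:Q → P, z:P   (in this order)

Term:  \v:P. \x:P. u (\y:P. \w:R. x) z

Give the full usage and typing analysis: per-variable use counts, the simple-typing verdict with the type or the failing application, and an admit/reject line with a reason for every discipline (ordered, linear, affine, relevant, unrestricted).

usage: u: 1×, z: 1×, v (bound): 0×, x (bound): 1×, y (bound): 0×, w (bound): 0×
use order (left to right): u, x, z
typing: ill-typed: an application expects Q but receives P → R → P
ordered ✗ (not simply typable)
linear ✗ (fails simple typing)
affine ✗ (a type mismatch blocks all five)
relevant ✗ (the type mismatch rejects it)
unrestricted ✗ (not simply typable)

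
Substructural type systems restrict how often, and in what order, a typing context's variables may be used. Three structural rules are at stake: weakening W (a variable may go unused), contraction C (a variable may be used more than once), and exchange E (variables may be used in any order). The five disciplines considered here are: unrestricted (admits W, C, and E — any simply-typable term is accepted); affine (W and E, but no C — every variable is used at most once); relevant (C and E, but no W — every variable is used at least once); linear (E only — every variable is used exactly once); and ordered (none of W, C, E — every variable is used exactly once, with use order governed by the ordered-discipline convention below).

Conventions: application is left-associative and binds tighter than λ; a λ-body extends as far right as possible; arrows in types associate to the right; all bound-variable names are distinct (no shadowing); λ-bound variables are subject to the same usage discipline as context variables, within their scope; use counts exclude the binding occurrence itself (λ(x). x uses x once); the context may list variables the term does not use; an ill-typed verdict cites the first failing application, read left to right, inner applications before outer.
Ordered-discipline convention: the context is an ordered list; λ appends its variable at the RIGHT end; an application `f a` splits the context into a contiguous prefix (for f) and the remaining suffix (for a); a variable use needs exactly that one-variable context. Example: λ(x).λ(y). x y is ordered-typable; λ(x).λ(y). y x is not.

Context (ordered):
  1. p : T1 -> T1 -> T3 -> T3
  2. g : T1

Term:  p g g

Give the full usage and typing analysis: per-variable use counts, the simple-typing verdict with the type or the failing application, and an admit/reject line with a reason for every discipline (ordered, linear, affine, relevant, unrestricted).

use counts: p: 1; g: 2
use order (left to right): p, g, g
typing: ✓ — T3 -> T3
ordered ✗ (repeated use of g ×2)
linear ✗ (repeated use of g ×2)
affine ✗ (repeated use of g ×2)
relevant ✓ (at least one use each (p, g))
unrestricted ✓ (well-typed at T3 -> T3; no restrictions here)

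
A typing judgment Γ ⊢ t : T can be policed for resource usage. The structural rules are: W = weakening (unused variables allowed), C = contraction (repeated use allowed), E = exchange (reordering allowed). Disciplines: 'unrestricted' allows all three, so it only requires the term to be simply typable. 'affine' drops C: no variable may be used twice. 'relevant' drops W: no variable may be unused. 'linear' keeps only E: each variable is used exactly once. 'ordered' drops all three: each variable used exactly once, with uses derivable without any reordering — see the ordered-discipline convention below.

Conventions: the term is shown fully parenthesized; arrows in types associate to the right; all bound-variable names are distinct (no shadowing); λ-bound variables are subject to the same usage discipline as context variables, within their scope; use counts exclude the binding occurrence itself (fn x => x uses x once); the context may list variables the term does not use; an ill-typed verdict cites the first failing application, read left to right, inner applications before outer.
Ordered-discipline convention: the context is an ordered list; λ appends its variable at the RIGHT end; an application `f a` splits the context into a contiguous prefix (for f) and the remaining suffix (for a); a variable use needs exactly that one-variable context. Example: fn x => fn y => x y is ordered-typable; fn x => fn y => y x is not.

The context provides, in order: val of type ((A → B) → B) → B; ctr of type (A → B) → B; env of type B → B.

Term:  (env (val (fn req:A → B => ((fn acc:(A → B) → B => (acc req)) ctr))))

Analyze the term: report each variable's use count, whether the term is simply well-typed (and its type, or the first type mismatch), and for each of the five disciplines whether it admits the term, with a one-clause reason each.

variable uses: val: 1×, ctr: 1×, env: 1×, req (λ-bound): 1×, acc (λ-bound): 1×
left-to-right use order: env, val, acc, req, ctr
typing: well-typed at B
ordered: ✗ — use order env, val, acc, req, ctr needs exchange
linear: ✓ — single use per variable (val, ctr, env, req, acc)
affine: ✓ — val, ctr, env, req, acc: no repeats, contraction unneeded
relevant: ✓ — none of val, ctr, env, req, acc goes unused
unrestricted: ✓ — typability at B is all that's needed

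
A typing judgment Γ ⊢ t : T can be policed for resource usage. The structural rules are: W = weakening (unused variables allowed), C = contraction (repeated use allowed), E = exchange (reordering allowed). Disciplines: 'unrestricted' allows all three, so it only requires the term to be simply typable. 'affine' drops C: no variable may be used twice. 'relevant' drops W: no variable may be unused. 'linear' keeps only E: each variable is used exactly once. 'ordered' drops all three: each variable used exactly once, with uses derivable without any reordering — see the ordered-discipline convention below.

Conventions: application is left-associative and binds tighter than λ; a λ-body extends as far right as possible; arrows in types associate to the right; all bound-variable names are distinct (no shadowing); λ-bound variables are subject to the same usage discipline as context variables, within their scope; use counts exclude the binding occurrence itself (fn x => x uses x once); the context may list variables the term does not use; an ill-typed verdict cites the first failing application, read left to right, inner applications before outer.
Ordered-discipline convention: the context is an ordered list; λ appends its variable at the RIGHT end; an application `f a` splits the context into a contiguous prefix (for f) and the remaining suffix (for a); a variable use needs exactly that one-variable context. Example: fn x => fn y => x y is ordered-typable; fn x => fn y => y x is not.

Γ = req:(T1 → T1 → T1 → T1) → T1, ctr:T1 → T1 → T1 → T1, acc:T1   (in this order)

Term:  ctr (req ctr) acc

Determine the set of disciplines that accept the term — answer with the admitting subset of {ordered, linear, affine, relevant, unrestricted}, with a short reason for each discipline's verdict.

admitted in: relevant, unrestricted
use counts: req=1, ctr=2, acc=1
use order (left to right): ctr, req, ctr, acc
typing: well-typed at T1 → T1
ordered: ✗, repeated use of ctr ×2
linear: ✗, repeated use of ctr ×2
affine: ✗, repeated use of ctr ×2
relevant: ✓, at least one use each (req, ctr, acc)
unrestricted: ✓, simply typable at T1 → T1; W, C, E all held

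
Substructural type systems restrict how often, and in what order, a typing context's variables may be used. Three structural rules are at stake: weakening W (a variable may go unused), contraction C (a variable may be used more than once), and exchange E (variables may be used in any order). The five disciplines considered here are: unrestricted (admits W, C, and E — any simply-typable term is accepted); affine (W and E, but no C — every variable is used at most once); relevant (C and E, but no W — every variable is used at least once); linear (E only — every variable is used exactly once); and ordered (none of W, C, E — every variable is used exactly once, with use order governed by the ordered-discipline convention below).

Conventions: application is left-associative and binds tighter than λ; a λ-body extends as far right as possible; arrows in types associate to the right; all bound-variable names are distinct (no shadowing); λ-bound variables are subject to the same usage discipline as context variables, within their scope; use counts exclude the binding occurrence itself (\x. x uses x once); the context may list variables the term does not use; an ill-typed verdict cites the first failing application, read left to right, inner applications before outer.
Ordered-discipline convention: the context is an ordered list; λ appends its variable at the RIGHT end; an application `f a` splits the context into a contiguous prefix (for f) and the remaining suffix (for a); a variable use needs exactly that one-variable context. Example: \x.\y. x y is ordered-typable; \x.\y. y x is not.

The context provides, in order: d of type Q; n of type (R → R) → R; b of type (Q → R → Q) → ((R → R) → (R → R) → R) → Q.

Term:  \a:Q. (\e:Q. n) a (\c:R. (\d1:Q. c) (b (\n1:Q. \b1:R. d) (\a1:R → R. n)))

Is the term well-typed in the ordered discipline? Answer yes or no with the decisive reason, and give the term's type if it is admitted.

no — needs contraction — n ×2; e, d1, n1, b1, a1 left unused
use counts: d ×1; n ×2; b ×1; a (λ-bound) ×1; e (λ-bound) ×0; c (λ-bound) ×1; d1 (λ-bound) ×0; n1 (λ-bound) ×0; b1 (λ-bound) ×0; a1 (λ-bound) ×0
uses in reading order: n, a, c, b, d, n
typing: ✓ — Q → R
across the five disciplines: ordered ✗, linear ✗, affine ✗, relevant ✗, unrestricted ✓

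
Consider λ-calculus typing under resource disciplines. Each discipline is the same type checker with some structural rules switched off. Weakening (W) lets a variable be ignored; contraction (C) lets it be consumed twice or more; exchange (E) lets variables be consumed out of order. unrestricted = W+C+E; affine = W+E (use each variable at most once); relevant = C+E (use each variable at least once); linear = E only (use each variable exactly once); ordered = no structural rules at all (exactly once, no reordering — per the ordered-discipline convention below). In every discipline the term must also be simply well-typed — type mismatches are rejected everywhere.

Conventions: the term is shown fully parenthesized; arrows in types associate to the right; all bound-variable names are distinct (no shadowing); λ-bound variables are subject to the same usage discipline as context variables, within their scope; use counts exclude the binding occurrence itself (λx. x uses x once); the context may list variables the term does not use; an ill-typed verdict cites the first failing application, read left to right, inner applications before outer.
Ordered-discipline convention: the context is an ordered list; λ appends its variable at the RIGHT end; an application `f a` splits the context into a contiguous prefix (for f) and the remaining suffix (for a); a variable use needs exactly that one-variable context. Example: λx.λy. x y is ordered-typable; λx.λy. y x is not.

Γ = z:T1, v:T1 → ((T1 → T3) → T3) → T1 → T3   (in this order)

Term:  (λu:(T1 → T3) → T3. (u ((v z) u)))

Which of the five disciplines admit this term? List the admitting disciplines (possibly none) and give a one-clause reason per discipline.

admitting disciplines: relevant, unrestricted
variable uses: z: 1×; v: 1×; u (λ-bound): 2×
order of uses: u, v, z, u
typing: the term checks, with type ((T1 → T3) → T3) → T3
ordered: ✗ — u ×2 used more than once (contraction)
linear: ✗ — u ×2 used more than once (contraction)
affine: ✗ — u ×2 used more than once (contraction)
relevant: ✓ — none of z, v, u goes unused
unrestricted: ✓ — well-typed at ((T1 → T3) → T3) → T3; no restrictions here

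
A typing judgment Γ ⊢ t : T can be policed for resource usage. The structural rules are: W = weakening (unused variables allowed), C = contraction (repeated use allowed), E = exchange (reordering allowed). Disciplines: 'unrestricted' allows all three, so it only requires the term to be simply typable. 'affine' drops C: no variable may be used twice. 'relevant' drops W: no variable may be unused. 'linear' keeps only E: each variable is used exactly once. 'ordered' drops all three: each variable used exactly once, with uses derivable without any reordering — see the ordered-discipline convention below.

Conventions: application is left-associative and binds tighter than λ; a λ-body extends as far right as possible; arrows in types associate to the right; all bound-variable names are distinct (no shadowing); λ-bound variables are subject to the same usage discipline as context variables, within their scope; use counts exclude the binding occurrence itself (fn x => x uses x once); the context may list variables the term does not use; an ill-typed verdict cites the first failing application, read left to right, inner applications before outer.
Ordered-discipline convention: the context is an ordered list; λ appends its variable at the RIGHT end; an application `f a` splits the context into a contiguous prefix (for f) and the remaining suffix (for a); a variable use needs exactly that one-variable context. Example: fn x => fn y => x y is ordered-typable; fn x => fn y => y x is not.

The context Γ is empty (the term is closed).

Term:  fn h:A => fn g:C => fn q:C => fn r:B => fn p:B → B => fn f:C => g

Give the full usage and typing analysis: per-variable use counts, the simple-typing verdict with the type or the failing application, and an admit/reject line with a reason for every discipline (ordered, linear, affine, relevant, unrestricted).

counts: h (bound): 0; g (bound): 1; q (bound): 0; r (bound): 0; p (bound): 0; f (bound): 0
order of uses: g
typing: ✓ — A → C → C → B → (B → B) → C → C
ordered: ✗, unused: h, q, r, p, f — weakening required
linear: ✗, unused: h, q, r, p, f — weakening required
affine: ✓, none of h, g, q, r, p, f used more than once
relevant: ✗, unused: h, q, r, p, f — weakening required
unrestricted: ✓, typability at A → C → C → B → (B → B) → C → C is all that's needed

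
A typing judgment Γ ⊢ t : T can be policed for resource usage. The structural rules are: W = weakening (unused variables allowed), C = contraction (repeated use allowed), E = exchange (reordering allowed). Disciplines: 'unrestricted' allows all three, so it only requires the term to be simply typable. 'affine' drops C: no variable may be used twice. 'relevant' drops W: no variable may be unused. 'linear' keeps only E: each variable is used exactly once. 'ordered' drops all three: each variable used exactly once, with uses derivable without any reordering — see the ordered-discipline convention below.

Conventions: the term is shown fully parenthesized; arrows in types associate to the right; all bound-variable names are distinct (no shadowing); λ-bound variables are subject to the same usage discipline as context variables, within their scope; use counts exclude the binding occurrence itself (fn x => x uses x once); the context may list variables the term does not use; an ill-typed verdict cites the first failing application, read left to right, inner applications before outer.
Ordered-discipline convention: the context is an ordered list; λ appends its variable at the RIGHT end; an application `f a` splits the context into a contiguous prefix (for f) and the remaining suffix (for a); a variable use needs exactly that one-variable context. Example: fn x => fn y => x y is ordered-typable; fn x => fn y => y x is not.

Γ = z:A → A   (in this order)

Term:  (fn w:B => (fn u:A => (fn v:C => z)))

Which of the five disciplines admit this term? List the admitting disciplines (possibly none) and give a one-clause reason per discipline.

admitted by: affine, unrestricted
variable uses: z ×1; w (bound) ×0; u (bound) ×0; v (bound) ×0
uses in reading order: z
typing: well-typed at B → A → C → A → A
ordered: ✗, unused: w, u, v — weakening required
linear: ✗, unused: w, u, v — weakening required
affine: ✓, z, w, u, v: no repeats, contraction unneeded
relevant: ✗, unused: w, u, v — weakening required
unrestricted: ✓, simply typable at B → A → C → A → A; W, C, E all held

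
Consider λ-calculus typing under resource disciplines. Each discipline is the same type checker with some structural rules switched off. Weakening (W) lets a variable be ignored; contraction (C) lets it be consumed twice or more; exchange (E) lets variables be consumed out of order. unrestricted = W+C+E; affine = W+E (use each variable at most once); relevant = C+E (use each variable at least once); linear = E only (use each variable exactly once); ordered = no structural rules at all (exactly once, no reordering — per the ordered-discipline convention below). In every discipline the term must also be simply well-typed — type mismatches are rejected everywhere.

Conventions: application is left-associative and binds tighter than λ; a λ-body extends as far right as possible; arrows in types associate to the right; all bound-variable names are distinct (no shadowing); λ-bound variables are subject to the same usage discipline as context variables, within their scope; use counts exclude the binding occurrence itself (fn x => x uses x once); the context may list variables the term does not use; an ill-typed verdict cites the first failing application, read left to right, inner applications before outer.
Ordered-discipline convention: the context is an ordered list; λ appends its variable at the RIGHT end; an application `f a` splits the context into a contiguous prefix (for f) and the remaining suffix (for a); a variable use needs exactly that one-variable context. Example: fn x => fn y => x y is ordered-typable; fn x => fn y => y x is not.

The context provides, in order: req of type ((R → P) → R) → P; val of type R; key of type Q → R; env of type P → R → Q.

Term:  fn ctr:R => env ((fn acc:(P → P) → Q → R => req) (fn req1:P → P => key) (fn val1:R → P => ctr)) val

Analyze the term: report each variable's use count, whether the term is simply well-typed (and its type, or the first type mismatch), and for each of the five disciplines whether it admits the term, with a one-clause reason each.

variable uses: req: 1, val: 1, key: 1, env: 1, ctr (bound): 1, acc (bound): 0, req1 (bound): 0, val1 (bound): 0
use order (left to right): env, req, key, ctr, val
typing: ✓ — R → Q
ordered: ✗, acc, req1, val1 never used (weakening)
linear: ✗, acc, req1, val1 never used (weakening)
affine: ✓, none of req, val, key, env, ctr, acc, req1, val1 used more than once
relevant: ✗, acc, req1, val1 never used (weakening)
unrestricted: ✓, type-checks (R → Q) and nothing is barred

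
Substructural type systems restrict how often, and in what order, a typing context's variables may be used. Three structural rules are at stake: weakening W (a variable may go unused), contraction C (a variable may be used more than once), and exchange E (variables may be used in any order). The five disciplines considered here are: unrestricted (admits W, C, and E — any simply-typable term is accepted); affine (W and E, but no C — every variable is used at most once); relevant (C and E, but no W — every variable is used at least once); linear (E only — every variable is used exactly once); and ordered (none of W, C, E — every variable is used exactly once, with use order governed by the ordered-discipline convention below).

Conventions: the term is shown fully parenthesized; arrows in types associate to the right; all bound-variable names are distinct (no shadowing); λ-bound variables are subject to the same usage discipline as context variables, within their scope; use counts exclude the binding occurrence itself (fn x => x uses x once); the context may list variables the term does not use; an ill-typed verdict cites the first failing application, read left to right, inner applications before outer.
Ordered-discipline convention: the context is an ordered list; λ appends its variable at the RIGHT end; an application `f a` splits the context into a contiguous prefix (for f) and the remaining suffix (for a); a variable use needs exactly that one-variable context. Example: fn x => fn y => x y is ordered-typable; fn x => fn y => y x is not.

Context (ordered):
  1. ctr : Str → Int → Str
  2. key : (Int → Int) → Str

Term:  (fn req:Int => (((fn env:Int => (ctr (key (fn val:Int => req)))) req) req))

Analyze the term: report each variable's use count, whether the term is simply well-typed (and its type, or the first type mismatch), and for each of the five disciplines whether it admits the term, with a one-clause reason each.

usage: ctr=1; key=1; req [bound]=3; env [bound]=0; val [bound]=0
left-to-right use order: ctr, key, req, req, req
typing: well-typed — term : Int → Str
ordered: ✗, req ×3 used more than once (contraction); env, val left unused
linear: ✗, req ×3 used more than once (contraction); env, val left unused
affine: ✗, req ×3 used more than once (contraction)
relevant: ✗, env, val left unused
unrestricted: ✓, typability at Int → Str is all that's needed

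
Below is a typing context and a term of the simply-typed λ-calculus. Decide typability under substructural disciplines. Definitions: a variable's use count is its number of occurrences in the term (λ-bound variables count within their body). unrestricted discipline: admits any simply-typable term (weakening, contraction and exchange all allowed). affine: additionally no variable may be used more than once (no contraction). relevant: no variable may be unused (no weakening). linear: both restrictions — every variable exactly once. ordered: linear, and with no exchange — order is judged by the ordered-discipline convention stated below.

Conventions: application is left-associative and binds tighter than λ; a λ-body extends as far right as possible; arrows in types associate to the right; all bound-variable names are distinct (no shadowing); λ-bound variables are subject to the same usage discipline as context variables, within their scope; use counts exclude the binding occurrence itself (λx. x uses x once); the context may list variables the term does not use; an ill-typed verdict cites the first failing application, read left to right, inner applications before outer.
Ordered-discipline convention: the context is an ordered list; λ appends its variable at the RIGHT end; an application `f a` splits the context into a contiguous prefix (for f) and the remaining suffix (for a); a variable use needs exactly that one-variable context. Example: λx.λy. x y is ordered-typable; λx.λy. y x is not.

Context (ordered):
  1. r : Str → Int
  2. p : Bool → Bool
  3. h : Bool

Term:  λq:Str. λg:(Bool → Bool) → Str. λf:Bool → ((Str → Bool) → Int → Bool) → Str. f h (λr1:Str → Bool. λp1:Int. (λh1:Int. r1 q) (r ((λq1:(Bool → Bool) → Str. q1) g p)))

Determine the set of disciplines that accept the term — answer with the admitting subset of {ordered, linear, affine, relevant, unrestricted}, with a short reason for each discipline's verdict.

accepted by: affine, unrestricted
variable uses: r: 1; p: 1; h: 1; q (bound): 1; g (bound): 1; f (bound): 1; r1 (bound): 1; p1 (bound): 0; h1 (bound): 0; q1 (bound): 1
order of uses: f, h, r1, q, r, q1, g, p
typing: well-typed at Str → ((Bool → Bool) → Str) → (Bool → ((Str → Bool) → Int → Bool) → Str) → Str
ordered ✗ (needs weakening: p1, h1 unused)
linear ✗ (needs weakening: p1, h1 unused)
affine ✓ (none of r, p, h, q, g, f, r1, p1, h1, q1 used more than once)
relevant ✗ (needs weakening: p1, h1 unused)
unrestricted ✓ (type-checks (Str → ((Bool → Bool) → Str) → (Bool → ((Str → Bool) → Int → Bool) → Str) → Str) and nothing is barred)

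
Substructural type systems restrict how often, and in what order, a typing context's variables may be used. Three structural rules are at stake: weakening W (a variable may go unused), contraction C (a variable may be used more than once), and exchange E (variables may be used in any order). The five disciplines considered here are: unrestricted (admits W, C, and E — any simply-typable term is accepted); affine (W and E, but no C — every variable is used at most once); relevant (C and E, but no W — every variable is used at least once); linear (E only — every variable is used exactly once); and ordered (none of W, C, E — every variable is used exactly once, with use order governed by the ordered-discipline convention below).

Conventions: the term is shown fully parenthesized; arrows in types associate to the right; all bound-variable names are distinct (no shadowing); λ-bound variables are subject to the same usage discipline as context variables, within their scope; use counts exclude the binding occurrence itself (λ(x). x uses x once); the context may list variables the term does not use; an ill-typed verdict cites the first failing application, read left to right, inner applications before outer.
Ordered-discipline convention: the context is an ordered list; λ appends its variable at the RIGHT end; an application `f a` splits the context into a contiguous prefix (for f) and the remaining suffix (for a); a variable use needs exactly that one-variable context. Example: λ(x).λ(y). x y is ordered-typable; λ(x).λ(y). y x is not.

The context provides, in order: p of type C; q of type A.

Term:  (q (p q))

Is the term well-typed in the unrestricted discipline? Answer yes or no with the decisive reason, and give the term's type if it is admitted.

no — a type mismatch blocks all five
variable uses: p ×1; q ×2
use order (left to right): q, p, q
typing: ill-typed: non-arrow in function slot: C
per-discipline verdicts: ordered ✗ | linear ✗ | affine ✗ | relevant ✗ | unrestricted ✗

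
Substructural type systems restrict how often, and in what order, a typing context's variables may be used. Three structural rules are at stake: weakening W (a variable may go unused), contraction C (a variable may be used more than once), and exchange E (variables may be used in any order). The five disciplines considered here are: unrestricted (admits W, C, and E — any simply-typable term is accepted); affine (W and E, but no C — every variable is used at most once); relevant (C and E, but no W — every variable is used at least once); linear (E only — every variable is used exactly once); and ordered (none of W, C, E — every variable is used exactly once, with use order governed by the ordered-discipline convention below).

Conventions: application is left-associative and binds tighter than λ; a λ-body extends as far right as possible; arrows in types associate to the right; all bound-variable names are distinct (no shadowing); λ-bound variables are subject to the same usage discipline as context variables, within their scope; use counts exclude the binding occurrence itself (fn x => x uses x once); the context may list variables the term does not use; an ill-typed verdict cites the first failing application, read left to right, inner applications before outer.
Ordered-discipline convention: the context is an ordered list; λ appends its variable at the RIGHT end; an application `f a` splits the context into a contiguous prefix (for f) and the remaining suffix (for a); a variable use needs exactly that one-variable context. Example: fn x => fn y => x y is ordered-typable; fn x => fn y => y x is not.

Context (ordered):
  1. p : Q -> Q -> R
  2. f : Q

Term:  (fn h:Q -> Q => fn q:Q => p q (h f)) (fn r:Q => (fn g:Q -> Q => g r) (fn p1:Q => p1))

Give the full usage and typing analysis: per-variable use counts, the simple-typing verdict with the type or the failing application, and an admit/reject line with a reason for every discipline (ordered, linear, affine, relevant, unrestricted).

counts: p: 1×; f: 1×; h (bound): 1×; q (bound): 1×; r (bound): 1×; g (bound): 1×; p1 (bound): 1×
order of uses: p, q, h, f, g, r, p1
typing: the term checks, with type Q -> R
ordered: ✗ — no ordered split (uses run p, q, h, f, g, r, p1)
linear: ✓ — each of p, f, h, q, r, g, p1 used exactly once
affine: ✓ — at most one use each (p, f, h, q, r, g, p1)
relevant: ✓ — p, f, h, q, r, g, p1: all used, weakening unneeded
unrestricted: ✓ — well-typed at Q -> R; no restrictions here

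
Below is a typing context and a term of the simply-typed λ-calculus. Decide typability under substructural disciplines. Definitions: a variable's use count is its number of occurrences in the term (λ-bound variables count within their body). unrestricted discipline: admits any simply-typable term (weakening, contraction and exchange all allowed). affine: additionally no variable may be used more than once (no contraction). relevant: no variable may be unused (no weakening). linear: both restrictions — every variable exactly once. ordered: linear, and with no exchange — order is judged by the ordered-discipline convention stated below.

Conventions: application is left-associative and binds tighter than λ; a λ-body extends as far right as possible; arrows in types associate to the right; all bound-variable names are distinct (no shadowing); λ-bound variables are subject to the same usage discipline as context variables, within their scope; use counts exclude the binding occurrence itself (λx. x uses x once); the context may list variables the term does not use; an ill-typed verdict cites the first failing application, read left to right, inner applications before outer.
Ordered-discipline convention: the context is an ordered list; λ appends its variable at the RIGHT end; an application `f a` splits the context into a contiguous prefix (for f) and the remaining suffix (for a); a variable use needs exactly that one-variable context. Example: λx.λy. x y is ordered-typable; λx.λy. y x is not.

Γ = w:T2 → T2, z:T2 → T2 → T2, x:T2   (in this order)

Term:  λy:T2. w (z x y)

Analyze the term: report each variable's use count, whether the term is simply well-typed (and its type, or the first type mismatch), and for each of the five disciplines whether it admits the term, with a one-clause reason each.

variable uses: w=1; z=1; x=1; y (λ-bound)=1
left-to-right use order: w, z, x, y
typing: well-typed at T2 → T2
ordered: ✓, one use each (w, z, x, y); ordered split holds
linear: ✓, w, z, x, y: one use apiece
affine: ✓, no duplicate uses among w, z, x, y
relevant: ✓, none of w, z, x, y goes unused
unrestricted: ✓, simply typable at T2 → T2; W, C, E all held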